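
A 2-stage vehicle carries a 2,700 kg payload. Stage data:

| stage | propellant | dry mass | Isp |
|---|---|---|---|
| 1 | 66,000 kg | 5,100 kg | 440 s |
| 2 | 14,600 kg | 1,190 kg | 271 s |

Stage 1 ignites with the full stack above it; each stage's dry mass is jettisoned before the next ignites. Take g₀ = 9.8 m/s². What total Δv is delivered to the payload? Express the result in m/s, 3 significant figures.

Δv ≈ 9890 m/s

Ignition mass of stage 1 = 66,000+5,100 + 14,600+1,190 + 2,700 = 89,590 kg.
Stage 1: m₀ = 89,590 kg, m_f = 89,590 − 66,000 = 23,590 kg; Δv = 440×9.8×ln(3.798) = 4312.0×1.3344 ≈ 5754 m/s.
Stage 2: m₀ = 18,490 kg, m_f = 18,490 − 14,600 = 3,890 kg; Δv = 271×9.8×ln(4.753) = 2655.8×1.5588 ≈ 4140 m/s.
Total Δv = 5754 + 4140 = 9894 m/s.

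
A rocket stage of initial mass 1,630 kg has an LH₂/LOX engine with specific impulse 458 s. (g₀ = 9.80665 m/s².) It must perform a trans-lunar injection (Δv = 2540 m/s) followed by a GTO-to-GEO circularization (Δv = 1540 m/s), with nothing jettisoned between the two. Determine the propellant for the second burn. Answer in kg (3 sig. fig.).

v_e = Isp · g₀ = 458 × 9.80665 = 4491.4 m/s.
After the first burn: m = 1630 × exp(−2540/4491.4) = 1630 × 0.56806 = 925.938 kg.
After the second burn: m = 925.938 × exp(−1540/4491.4) = 925.938 × 0.70973 = 657.166 kg.
Second-burn propellant = 925.938 − 657.166 = 268.772 kg.

propellant for the second burn ≈ 269 kg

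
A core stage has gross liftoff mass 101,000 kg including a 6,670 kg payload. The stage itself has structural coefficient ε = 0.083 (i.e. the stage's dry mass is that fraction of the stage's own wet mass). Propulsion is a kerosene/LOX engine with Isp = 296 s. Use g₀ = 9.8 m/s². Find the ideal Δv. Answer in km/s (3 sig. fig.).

Stage wet mass = m₀ − payload = 101,000 − 6,670 = 94,330 kg.
Stage dry mass = ε × stage wet mass = 0.083 × 94,330 = 7,829.39 kg.
Burnout mass m_f = stage dry + payload = 7,829.39 + 6,670 = 14,499.39 kg.
v_e = Isp · g₀ = 296 × 9.8 = 2900.8 m/s.
Using Δv = v_e ln(m₀/m_f): Δv = v_e · ln(101,000/14,499.39) = 2900.8 × ln(6.966) = 2900.8 × 1.9410 ≈ 5630 m/s.

Δv ≈ 5.63 km/s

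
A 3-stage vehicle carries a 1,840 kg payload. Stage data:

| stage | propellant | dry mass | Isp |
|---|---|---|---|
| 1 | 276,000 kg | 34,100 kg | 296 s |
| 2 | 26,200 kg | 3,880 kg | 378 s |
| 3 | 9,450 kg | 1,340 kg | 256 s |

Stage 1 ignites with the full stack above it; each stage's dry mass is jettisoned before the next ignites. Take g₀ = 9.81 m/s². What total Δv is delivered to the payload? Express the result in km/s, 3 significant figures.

Δv ≈ 11.4 km/s

Ignition mass of stage 1 = 276,000+34,100 + 26,200+3,880 + 9,450+1,340 + 1,840 = 352,810 kg.
Stage 1: m₀ = 352,810 kg, m_f = 352,810 − 276,000 = 76,810 kg; Δv = 296×9.81×ln(4.593) = 2903.8×1.5246 ≈ 4427 m/s.
Stage 2: m₀ = 42,710 kg, m_f = 42,710 − 26,200 = 16,510 kg; Δv = 378×9.81×ln(2.587) = 3708.2×0.9505 ≈ 3525 m/s.
Stage 3: m₀ = 12,630 kg, m_f = 12,630 − 9,450 = 3,180 kg; Δv = 256×9.81×ln(3.972) = 2511.4×1.3792 ≈ 3464 m/s.
Total Δv = 4427 + 3525 + 3464 = 11416 m/s.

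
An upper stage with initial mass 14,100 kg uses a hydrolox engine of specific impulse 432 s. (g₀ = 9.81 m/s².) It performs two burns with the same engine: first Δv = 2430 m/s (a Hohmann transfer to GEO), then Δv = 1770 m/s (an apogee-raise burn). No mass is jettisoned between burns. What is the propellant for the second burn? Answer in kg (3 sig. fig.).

propellant for the second burn ≈ 2710 kg

v_e = Isp · g₀ = 432 × 9.81 = 4237.9 m/s.
After the first burn: m = 14100 × exp(−2430/4237.9) = 14100 × 0.56361 = 7,946.9 kg.
After the second burn: m = 7,946.9 × exp(−1770/4237.9) = 7,946.9 × 0.65859 = 5,233.75 kg.
Second-burn propellant = 7,946.9 − 5,233.75 = 2,713.15 kg.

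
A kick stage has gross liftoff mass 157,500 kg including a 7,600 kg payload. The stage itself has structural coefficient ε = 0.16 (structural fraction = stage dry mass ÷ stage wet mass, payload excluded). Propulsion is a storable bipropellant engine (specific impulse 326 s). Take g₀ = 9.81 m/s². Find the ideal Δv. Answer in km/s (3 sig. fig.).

Δv ≈ 5.14 km/s

Stage wet mass = m₀ − payload = 157,500 − 7,600 = 149,900 kg.
Stage dry mass = ε × stage wet mass = 0.16 × 149,900 = 23,984 kg.
Burnout mass m_f = stage dry + payload = 23,984 + 7,600 = 31,584 kg.
v_e = Isp · g₀ = 326 × 9.81 = 3198.1 m/s.
Rocket equation: Δv = v_e · ln(157,500/31,584) = 3198.1 × ln(4.987) = 3198.1 × 1.6068 ≈ 5139 m/s.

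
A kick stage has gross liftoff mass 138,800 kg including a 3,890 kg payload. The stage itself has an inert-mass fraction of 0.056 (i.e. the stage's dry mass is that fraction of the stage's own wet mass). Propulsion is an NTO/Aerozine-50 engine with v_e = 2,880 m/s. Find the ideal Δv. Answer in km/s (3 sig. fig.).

Stage wet mass = m₀ − payload = 138,800 − 3,890 = 134,910 kg.
Stage dry mass = ε × stage wet mass = 0.056 × 134,910 = 7,554.96 kg.
Burnout mass m_f = stage dry + payload = 7,554.96 + 3,890 = 11,444.96 kg.
Δv = v_e · ln(138,800/11,444.96) = 2880.0 × ln(12.13) = 2880.0 × 2.4955 ≈ 7187 m/s.

Δv ≈ 7.19 km/s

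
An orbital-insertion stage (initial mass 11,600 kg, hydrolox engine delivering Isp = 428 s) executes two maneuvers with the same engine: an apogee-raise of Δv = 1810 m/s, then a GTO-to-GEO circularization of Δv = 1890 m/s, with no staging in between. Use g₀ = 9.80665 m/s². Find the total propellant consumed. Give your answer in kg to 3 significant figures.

v_e = Isp · g₀ = 428 × 9.80665 = 4197.2 m/s.
After the first burn: m = 11600 × exp(−1810/4197.2) = 11600 × 0.64971 = 7,536.64 kg.
After the second burn: m = 7,536.64 × exp(−1890/4197.2) = 7,536.64 × 0.63744 = 4,804.16 kg.
Total propellant = m₀ − m_final = 11600 − 4,804.16 = 6,795.84 kg.

total propellant consumed ≈ 6800 kg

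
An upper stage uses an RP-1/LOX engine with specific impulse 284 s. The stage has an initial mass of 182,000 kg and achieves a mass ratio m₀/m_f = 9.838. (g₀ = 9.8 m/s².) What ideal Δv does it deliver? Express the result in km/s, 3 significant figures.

Δv ≈ 6.36 km/s

v_e = Isp · g₀ = 284 × 9.8 = 2783.2 m/s.
Δv = v_e · ln(9.838) = 2783.2 × 2.2863 ≈ 6363.1 m/s.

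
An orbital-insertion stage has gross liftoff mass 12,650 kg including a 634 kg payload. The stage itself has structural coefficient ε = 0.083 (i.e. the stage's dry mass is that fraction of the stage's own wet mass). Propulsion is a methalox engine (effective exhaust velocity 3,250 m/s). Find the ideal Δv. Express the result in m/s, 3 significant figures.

Stage wet mass = m₀ − payload = 12,650 − 634 = 12,016 kg.
Stage dry mass = ε × stage wet mass = 0.083 × 12,016 = 997.328 kg.
Burnout mass m_f = stage dry + payload = 997.328 + 634 = 1,631.328 kg.
By the Tsiolkovsky rocket equation, Δv = v_e · ln(12,650/1,631.328) = 3250.0 × ln(7.754) = 3250.0 × 2.0483 ≈ 6657 m/s.

Δv ≈ 6660 m/s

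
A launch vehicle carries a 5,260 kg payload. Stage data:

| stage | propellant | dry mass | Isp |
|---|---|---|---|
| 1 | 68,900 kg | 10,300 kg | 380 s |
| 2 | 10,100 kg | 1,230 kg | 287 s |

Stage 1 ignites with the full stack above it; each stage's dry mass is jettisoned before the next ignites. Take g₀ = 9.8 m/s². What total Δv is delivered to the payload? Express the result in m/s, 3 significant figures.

Ignition mass of stage 1 = 68,900+10,300 + 10,100+1,230 + 5,260 = 95,790 kg.
Stage 1: m₀ = 95,790 kg, m_f = 95,790 − 68,900 = 26,890 kg; Δv = 380×9.8×ln(3.562) = 3724.0×1.2704 ≈ 4731 m/s.
Stage 2: m₀ = 16,590 kg, m_f = 16,590 − 10,100 = 6,490 kg; Δv = 287×9.8×ln(2.556) = 2812.6×0.9385 ≈ 2640 m/s.
Total Δv = 4731 + 2640 = 7371 m/s.

Δv ≈ 7370 m/s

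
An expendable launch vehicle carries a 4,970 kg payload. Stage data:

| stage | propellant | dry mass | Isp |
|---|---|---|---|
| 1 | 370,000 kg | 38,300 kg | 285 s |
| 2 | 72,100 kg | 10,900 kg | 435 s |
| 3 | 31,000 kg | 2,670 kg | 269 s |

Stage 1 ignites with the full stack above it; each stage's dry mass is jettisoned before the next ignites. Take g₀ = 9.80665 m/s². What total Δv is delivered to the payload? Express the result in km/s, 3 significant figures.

Ignition mass of stage 1 = 370,000+38,300 + 72,100+10,900 + 31,000+2,670 + 4,970 = 529,940 kg.
Stage 1: m₀ = 529,940 kg, m_f = 529,940 − 370,000 = 159,940 kg; Δv = 285×9.80665×ln(3.313) = 2794.9×1.1980 ≈ 3348 m/s.
Stage 2: m₀ = 121,640 kg, m_f = 121,640 − 72,100 = 49,540 kg; Δv = 435×9.80665×ln(2.455) = 4265.9×0.8983 ≈ 3832 m/s.
Stage 3: m₀ = 38,640 kg, m_f = 38,640 − 31,000 = 7,640 kg; Δv = 269×9.80665×ln(5.058) = 2638.0×1.6209 ≈ 4276 m/s.
Total Δv = 3348 + 3832 + 4276 = 11456 m/s.

Δv ≈ 11.5 km/s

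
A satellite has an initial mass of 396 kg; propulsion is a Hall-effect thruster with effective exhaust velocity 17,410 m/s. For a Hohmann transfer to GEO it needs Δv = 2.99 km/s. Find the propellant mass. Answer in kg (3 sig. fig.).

From the ideal rocket equation, m₀/m_f = exp(Δv / v_e) = exp(2990 / 17410.0) = exp(0.1717) = 1.1874.
m_f = 396 / 1.1874 = 333.502 kg, so propellant = m₀ − m_f = 396 − 333.502 = 62.498 kg.

propellant mass ≈ 62.5 kg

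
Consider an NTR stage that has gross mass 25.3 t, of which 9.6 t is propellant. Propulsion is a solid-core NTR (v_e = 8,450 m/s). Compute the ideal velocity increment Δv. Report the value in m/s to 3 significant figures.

m_f = m₀ − m_prop = 25.3 − 9.6 = 15.7 t.
By the Tsiolkovsky rocket equation, Δv = v_e · ln(m₀/m_f) = 8450.0 × ln(1.611) = 8450.0 × 0.4771 ≈ 4031.9 m/s.

Δv ≈ 4030 m/s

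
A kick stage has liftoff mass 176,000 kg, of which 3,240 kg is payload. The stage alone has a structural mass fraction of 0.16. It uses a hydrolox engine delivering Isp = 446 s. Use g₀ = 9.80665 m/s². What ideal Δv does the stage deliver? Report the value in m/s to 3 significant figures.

Stage wet mass = m₀ − payload = 176,000 − 3,240 = 172,760 kg.
Stage dry mass = ε × stage wet mass = 0.16 × 172,760 = 27,641.6 kg.
Burnout mass m_f = stage dry + payload = 27,641.6 + 3,240 = 30,881.6 kg.
v_e = Isp · g₀ = 446 × 9.80665 = 4373.8 m/s.
Δv = v_e · ln(176,000/30,881.6) = 4373.8 × ln(5.699) = 4373.8 × 1.7403 ≈ 7612 m/s.

Δv ≈ 7610 m/s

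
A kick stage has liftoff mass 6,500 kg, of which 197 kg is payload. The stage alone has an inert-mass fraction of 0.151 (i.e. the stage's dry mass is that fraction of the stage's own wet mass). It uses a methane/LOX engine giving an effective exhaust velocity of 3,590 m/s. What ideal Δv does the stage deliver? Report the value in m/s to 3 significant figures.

Stage wet mass = m₀ − payload = 6,500 − 197 = 6,303 kg.
Stage dry mass = ε × stage wet mass = 0.151 × 6,303 = 951.753 kg.
Burnout mass m_f = stage dry + payload = 951.753 + 197 = 1,148.753 kg.
Δv = v_e · ln(6,500/1,148.753) = 3590.0 × ln(5.658) = 3590.0 × 1.7331 ≈ 6222 m/s.

Δv ≈ 6220 m/s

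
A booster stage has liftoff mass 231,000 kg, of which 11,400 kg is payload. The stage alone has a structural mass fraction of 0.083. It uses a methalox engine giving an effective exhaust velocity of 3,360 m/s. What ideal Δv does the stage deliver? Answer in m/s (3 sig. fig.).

Δv ≈ 6900 m/s

Stage wet mass = m₀ − payload = 231,000 − 11,400 = 219,600 kg.
Stage dry mass = ε × stage wet mass = 0.083 × 219,600 = 18,226.8 kg.
Burnout mass m_f = stage dry + payload = 18,226.8 + 11,400 = 29,626.8 kg.
Using Δv = v_e ln(m₀/m_f): Δv = v_e · ln(231,000/29,626.8) = 3360.0 × ln(7.797) = 3360.0 × 2.0537 ≈ 6901 m/s.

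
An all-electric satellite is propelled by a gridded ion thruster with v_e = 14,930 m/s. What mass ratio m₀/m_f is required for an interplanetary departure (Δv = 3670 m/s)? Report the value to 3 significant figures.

mass ratio ≈ 1.28

m₀/m_f = exp(Δv / v_e) = exp(3670 / 14930.0) = exp(0.2458) = 1.2787.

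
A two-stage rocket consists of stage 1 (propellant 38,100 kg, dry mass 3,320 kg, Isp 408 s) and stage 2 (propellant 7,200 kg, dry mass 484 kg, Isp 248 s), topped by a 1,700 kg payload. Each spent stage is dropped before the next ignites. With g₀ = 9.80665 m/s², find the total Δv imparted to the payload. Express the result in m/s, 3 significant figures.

Δv ≈ 9090 m/s

Ignition mass of stage 1 = 38,100+3,320 + 7,200+484 + 1,700 = 50,804 kg.
Stage 1: m₀ = 50,804 kg, m_f = 50,804 − 38,100 = 12,704 kg; Δv = 408×9.80665×ln(3.999) = 4001.1×1.3861 ≈ 5546 m/s.
Stage 2: m₀ = 9,384 kg, m_f = 9,384 − 7,200 = 2,184 kg; Δv = 248×9.80665×ln(4.297) = 2432.0×1.4578 ≈ 3546 m/s.
Total Δv = 5546 + 3546 = 9092 m/s.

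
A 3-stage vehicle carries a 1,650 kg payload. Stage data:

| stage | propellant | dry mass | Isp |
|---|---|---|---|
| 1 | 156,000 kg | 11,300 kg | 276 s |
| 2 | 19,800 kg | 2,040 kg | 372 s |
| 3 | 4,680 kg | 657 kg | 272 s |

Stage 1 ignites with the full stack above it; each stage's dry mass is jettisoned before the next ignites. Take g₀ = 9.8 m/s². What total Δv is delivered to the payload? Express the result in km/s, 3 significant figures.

Ignition mass of stage 1 = 156,000+11,300 + 19,800+2,040 + 4,680+657 + 1,650 = 196,127 kg.
Stage 1: m₀ = 196,127 kg, m_f = 196,127 − 156,000 = 40,127 kg; Δv = 276×9.8×ln(4.888) = 2704.8×1.5867 ≈ 4292 m/s.
Stage 2: m₀ = 28,827 kg, m_f = 28,827 − 19,800 = 9,027 kg; Δv = 372×9.8×ln(3.193) = 3645.6×1.1611 ≈ 4233 m/s.
Stage 3: m₀ = 6,987 kg, m_f = 6,987 − 4,680 = 2,307 kg; Δv = 272×9.8×ln(3.029) = 2665.6×1.1081 ≈ 2954 m/s.
Total Δv = 4292 + 4233 + 2954 = 11479 m/s.

Δv ≈ 11.5 km/s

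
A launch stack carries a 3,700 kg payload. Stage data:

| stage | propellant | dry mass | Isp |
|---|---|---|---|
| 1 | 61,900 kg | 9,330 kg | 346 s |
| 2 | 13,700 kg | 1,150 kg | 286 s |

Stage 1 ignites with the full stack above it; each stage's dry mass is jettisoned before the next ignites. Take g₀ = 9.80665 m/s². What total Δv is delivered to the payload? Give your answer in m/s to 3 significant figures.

Ignition mass of stage 1 = 61,900+9,330 + 13,700+1,150 + 3,700 = 89,780 kg.
Stage 1: m₀ = 89,780 kg, m_f = 89,780 − 61,900 = 27,880 kg; Δv = 346×9.80665×ln(3.22) = 3393.1×1.1695 ≈ 3968 m/s.
Stage 2: m₀ = 18,550 kg, m_f = 18,550 − 13,700 = 4,850 kg; Δv = 286×9.80665×ln(3.825) = 2804.7×1.3415 ≈ 3762 m/s.
Total Δv = 3968 + 3762 = 7730 m/s.

Δv ≈ 7730 m/s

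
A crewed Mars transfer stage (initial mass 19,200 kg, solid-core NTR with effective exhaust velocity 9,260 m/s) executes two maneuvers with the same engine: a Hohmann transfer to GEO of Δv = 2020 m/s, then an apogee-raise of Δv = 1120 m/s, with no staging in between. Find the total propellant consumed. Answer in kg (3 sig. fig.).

total propellant consumed ≈ 5520 kg

After the first burn: m = 19200 × exp(−2020/9260.0) = 19200 × 0.80401 = 15,437 kg.
After the second burn: m = 15,437 × exp(−1120/9260.0) = 15,437 × 0.88608 = 13,678.4 kg.
Total propellant = m₀ − m_final = 19200 − 13,678.4 = 5,521.6 kg.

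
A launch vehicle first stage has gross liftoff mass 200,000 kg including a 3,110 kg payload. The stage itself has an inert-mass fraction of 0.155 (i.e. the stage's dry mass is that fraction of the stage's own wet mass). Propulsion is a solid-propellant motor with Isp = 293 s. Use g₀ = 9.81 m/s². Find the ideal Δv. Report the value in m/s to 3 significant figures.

Stage wet mass = m₀ − payload = 200,000 − 3,110 = 196,890 kg.
Stage dry mass = ε × stage wet mass = 0.155 × 196,890 = 30,518 kg.
Burnout mass m_f = stage dry + payload = 30,518 + 3,110 = 33,628 kg.
v_e = Isp · g₀ = 293 × 9.81 = 2874.3 m/s.
Rocket equation: Δv = v_e · ln(200,000/33,628) = 2874.3 × ln(5.947) = 2874.3 × 1.7830 ≈ 5125 m/s.

Δv ≈ 5120 m/s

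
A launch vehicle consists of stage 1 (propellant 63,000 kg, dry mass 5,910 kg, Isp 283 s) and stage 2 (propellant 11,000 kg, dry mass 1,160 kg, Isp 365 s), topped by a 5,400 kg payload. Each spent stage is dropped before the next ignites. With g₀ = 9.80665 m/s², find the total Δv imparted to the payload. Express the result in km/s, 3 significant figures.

Δv ≈ 7.14 km/s

Ignition mass of stage 1 = 63,000+5,910 + 11,000+1,160 + 5,400 = 86,470 kg.
Stage 1: m₀ = 86,470 kg, m_f = 86,470 − 63,000 = 23,470 kg; Δv = 283×9.80665×ln(3.684) = 2775.3×1.3041 ≈ 3619 m/s.
Stage 2: m₀ = 17,560 kg, m_f = 17,560 − 11,000 = 6,560 kg; Δv = 365×9.80665×ln(2.677) = 3579.4×0.9846 ≈ 3524 m/s.
Total Δv = 3619 + 3524 = 7143 m/s.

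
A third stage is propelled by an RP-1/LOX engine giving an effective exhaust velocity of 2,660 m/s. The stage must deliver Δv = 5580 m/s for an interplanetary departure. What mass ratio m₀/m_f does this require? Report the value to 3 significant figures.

m₀/m_f = exp(Δv / v_e) = exp(5580 / 2660.0) = exp(2.0977) = 8.1478.

mass ratio ≈ 8.15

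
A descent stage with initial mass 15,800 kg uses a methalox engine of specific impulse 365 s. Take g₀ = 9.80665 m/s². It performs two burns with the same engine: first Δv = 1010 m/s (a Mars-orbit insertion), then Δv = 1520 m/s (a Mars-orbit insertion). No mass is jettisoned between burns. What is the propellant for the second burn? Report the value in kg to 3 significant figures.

v_e = Isp · g₀ = 365 × 9.80665 = 3579.4 m/s.
After the first burn: m = 15800 × exp(−1010/3579.4) = 15800 × 0.75415 = 11,915.6 kg.
After the second burn: m = 11,915.6 × exp(−1520/3579.4) = 11,915.6 × 0.65400 = 7,792.8 kg.
Second-burn propellant = 11,915.6 − 7,792.8 = 4,122.8 kg.

propellant for the second burn ≈ 4120 kg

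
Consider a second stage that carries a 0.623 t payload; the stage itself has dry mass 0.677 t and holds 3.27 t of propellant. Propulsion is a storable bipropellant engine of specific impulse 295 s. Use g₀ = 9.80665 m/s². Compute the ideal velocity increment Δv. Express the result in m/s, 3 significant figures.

Δv ≈ 3640 m/s

v_e = Isp · g₀ = 295 × 9.80665 = 2893.0 m/s.
m₀ = payload + dry + propellant = 0.623 + 0.677 + 3.27 = 4.57 t.
m_f = payload + dry = 0.623 + 0.677 = 1.3 t.
Rocket equation: Δv = v_e · ln(m₀/m_f) = 2893.0 × ln(3.515) = 2893.0 × 1.2571 ≈ 3636.9 m/s.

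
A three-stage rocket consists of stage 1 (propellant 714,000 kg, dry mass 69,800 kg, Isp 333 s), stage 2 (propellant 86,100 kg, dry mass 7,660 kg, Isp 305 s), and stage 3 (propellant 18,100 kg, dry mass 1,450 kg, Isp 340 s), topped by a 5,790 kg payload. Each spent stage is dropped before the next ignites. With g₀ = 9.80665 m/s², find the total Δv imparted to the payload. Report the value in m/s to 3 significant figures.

Δv ≈ 13100 m/s

Ignition mass of stage 1 = 714,000+69,800 + 86,100+7,660 + 18,100+1,450 + 5,790 = 902,900 kg.
Stage 1: m₀ = 902,900 kg, m_f = 902,900 − 714,000 = 188,900 kg; Δv = 333×9.80665×ln(4.78) = 3265.6×1.5644 ≈ 5109 m/s.
Stage 2: m₀ = 119,100 kg, m_f = 119,100 − 86,100 = 33,000 kg; Δv = 305×9.80665×ln(3.609) = 2991.0×1.2835 ≈ 3839 m/s.
Stage 3: m₀ = 25,340 kg, m_f = 25,340 − 18,100 = 7,240 kg; Δv = 340×9.80665×ln(3.5) = 3334.3×1.2528 ≈ 4177 m/s.
Total Δv = 5109 + 3839 + 4177 = 13125 m/s.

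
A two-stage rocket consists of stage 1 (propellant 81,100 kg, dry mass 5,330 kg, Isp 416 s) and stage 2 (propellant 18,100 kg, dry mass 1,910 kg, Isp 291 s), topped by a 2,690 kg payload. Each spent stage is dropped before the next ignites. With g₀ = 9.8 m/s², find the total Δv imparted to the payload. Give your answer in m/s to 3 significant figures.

Δv ≈ 10100 m/s

Ignition mass of stage 1 = 81,100+5,330 + 18,100+1,910 + 2,690 = 109,130 kg.
Stage 1: m₀ = 109,130 kg, m_f = 109,130 − 81,100 = 28,030 kg; Δv = 416×9.8×ln(3.893) = 4076.8×1.3593 ≈ 5541 m/s.
Stage 2: m₀ = 22,700 kg, m_f = 22,700 − 18,100 = 4,600 kg; Δv = 291×9.8×ln(4.935) = 2851.8×1.5963 ≈ 4552 m/s.
Total Δv = 5541 + 4552 = 10093 m/s.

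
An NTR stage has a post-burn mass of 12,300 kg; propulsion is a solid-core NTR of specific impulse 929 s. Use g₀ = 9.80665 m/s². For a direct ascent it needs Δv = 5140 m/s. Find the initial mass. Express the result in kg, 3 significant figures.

v_e = Isp · g₀ = 929 × 9.80665 = 9110.4 m/s.
m₀/m_f = exp(Δv / v_e) = exp(5140 / 9110.4) = exp(0.5642) = 1.7580.
m₀ = m_f × 1.7580 = 12,300 × 1.7580 = 21,623.4 kg.

initial mass ≈ 21600 kg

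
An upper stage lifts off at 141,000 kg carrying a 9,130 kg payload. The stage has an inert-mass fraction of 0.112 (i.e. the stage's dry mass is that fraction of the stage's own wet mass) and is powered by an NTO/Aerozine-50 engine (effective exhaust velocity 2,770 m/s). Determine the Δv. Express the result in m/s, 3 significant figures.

Stage wet mass = m₀ − payload = 141,000 − 9,130 = 131,870 kg.
Stage dry mass = ε × stage wet mass = 0.112 × 131,870 = 14,769.4 kg.
Burnout mass m_f = stage dry + payload = 14,769.4 + 9,130 = 23,899.4 kg.
Rocket equation: Δv = v_e · ln(141,000/23,899.4) = 2770.0 × ln(5.9) = 2770.0 × 1.7749 ≈ 4916 m/s.

Δv ≈ 4920 m/s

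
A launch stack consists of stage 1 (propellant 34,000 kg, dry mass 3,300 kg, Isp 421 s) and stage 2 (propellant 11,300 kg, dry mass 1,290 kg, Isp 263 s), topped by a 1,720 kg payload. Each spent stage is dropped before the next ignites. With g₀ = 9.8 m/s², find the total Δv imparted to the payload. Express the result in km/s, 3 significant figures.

Δv ≈ 8.45 km/s

Ignition mass of stage 1 = 34,000+3,300 + 11,300+1,290 + 1,720 = 51,610 kg.
Stage 1: m₀ = 51,610 kg, m_f = 51,610 − 34,000 = 17,610 kg; Δv = 421×9.8×ln(2.931) = 4125.8×1.0752 ≈ 4436 m/s.
Stage 2: m₀ = 14,310 kg, m_f = 14,310 − 11,300 = 3,010 kg; Δv = 263×9.8×ln(4.754) = 2577.4×1.5590 ≈ 4018 m/s.
Total Δv = 4436 + 4018 = 8454 m/s.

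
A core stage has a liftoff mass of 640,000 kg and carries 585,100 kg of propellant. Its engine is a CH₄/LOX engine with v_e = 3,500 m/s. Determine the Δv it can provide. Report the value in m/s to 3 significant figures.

m_f = m₀ − m_prop = 640,000 − 585,100 = 54,900 kg.
Δv = v_e · ln(m₀/m_f) = 3500.0 × ln(11.66) = 3500.0 × 2.4560 ≈ 8595.8 m/s.

Δv ≈ 8600 m/s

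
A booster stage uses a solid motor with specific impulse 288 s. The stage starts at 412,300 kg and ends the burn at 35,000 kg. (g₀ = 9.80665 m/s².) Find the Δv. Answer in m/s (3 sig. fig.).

v_e = Isp · g₀ = 288 × 9.80665 = 2824.3 m/s.
Using Δv = v_e ln(m₀/m_f): Δv = v_e · ln(m₀/m_f) = 2824.3 × ln(11.78) = 2824.3 × 2.4664 ≈ 6965.9 m/s.

Δv ≈ 6970 m/s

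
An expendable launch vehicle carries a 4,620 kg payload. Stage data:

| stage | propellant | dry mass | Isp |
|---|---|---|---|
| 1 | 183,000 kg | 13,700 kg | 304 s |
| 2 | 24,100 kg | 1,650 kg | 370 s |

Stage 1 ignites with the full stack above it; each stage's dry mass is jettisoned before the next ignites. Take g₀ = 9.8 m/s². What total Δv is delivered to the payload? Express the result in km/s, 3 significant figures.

Ignition mass of stage 1 = 183,000+13,700 + 24,100+1,650 + 4,620 = 227,070 kg.
Stage 1: m₀ = 227,070 kg, m_f = 227,070 − 183,000 = 44,070 kg; Δv = 304×9.8×ln(5.152) = 2979.2×1.6395 ≈ 4884 m/s.
Stage 2: m₀ = 30,370 kg, m_f = 30,370 − 24,100 = 6,270 kg; Δv = 370×9.8×ln(4.844) = 3626.0×1.5777 ≈ 5721 m/s.
Total Δv = 4884 + 5721 = 10605 m/s.

Δv ≈ 10.6 km/s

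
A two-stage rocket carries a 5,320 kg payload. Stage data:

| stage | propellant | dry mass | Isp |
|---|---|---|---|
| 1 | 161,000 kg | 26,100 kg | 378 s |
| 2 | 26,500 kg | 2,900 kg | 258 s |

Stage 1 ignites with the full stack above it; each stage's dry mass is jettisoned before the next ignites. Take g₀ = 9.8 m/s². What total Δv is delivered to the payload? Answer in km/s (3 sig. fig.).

Δv ≈ 8.44 km/s

Ignition mass of stage 1 = 161,000+26,100 + 26,500+2,900 + 5,320 = 221,820 kg.
Stage 1: m₀ = 221,820 kg, m_f = 221,820 − 161,000 = 60,820 kg; Δv = 378×9.8×ln(3.647) = 3704.4×1.2939 ≈ 4793 m/s.
Stage 2: m₀ = 34,720 kg, m_f = 34,720 − 26,500 = 8,220 kg; Δv = 258×9.8×ln(4.224) = 2528.4×1.4407 ≈ 3643 m/s.
Total Δv = 4793 + 3643 = 8436 m/s.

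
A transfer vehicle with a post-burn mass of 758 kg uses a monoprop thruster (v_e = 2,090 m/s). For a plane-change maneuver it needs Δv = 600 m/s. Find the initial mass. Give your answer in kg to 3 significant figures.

initial mass ≈ 1010 kg

By the Tsiolkovsky rocket equation, m₀/m_f = exp(Δv / v_e) = exp(600 / 2090.0) = exp(0.2871) = 1.3325.
m₀ = m_f × 1.3325 = 758 × 1.3325 = 1,010.04 kg.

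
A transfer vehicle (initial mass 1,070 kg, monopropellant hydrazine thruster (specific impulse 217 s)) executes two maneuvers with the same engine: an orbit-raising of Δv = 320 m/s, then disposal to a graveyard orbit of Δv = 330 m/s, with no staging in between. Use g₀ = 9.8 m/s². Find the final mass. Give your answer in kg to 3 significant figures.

final mass ≈ 788 kg

v_e = Isp · g₀ = 217 × 9.8 = 2126.6 m/s.
After the first burn: m = 1070 × exp(−320/2126.6) = 1070 × 0.86030 = 920.521 kg.
After the second burn: m = 920.521 × exp(−330/2126.6) = 920.521 × 0.85626 = 788.205 kg.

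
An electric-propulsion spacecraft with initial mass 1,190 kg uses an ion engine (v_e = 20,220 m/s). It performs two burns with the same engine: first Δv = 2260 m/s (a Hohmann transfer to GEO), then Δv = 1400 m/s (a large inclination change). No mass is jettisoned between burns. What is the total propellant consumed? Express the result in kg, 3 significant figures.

total propellant consumed ≈ 197 kg

After the first burn: m = 1190 × exp(−2260/20220.0) = 1190 × 0.89425 = 1,064.16 kg.
After the second burn: m = 1,064.16 × exp(−1400/20220.0) = 1,064.16 × 0.93310 = 992.968 kg.
Total propellant = m₀ − m_final = 1190 − 992.968 = 197.032 kg.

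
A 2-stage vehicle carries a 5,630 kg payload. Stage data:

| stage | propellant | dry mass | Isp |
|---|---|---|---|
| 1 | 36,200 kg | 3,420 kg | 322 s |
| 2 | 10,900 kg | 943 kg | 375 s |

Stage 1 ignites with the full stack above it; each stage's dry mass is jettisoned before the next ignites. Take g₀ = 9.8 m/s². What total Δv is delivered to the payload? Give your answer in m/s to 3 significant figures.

Ignition mass of stage 1 = 36,200+3,420 + 10,900+943 + 5,630 = 57,093 kg.
Stage 1: m₀ = 57,093 kg, m_f = 57,093 − 36,200 = 20,893 kg; Δv = 322×9.8×ln(2.733) = 3155.6×1.0053 ≈ 3172 m/s.
Stage 2: m₀ = 17,473 kg, m_f = 17,473 − 10,900 = 6,573 kg; Δv = 375×9.8×ln(2.658) = 3675.0×0.9777 ≈ 3593 m/s.
Total Δv = 3172 + 3593 = 6765 m/s.

Δv ≈ 6770 m/s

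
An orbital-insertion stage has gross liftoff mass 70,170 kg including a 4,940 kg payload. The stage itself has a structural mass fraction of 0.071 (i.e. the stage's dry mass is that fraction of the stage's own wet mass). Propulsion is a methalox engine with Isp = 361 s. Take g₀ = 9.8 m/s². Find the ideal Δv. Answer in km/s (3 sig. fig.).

Δv ≈ 7.05 km/s

Stage wet mass = m₀ − payload = 70,170 − 4,940 = 65,230 kg.
Stage dry mass = ε × stage wet mass = 0.071 × 65,230 = 4,631.33 kg.
Burnout mass m_f = stage dry + payload = 4,631.33 + 4,940 = 9,571.33 kg.
v_e = Isp · g₀ = 361 × 9.8 = 3537.8 m/s.
Δv = v_e · ln(70,170/9,571.33) = 3537.8 × ln(7.331) = 3537.8 × 1.9921 ≈ 7048 m/s.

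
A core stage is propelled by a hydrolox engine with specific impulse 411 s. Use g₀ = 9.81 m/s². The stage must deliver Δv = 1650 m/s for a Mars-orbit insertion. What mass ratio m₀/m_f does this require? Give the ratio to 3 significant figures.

v_e = Isp · g₀ = 411 × 9.81 = 4031.9 m/s.
m₀/m_f = exp(Δv / v_e) = exp(1650 / 4031.9) = exp(0.4092) = 1.5057.

mass ratio ≈ 1.51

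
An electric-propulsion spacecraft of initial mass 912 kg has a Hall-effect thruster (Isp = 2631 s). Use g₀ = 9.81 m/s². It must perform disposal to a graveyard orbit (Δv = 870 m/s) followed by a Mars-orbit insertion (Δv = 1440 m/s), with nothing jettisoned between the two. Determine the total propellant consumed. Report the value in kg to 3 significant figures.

total propellant consumed ≈ 78.1 kg

v_e = Isp · g₀ = 2631 × 9.81 = 25810.1 m/s.
After the first burn: m = 912 × exp(−870/25810.1) = 912 × 0.96685 = 881.767 kg.
After the second burn: m = 881.767 × exp(−1440/25810.1) = 881.767 × 0.94574 = 833.922 kg.
Total propellant = m₀ − m_final = 912 − 833.922 = 78.078 kg.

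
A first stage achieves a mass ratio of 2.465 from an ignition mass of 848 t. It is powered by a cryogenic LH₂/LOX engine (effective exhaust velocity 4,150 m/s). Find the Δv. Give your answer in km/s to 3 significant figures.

Δv ≈ 3.74 km/s

Δv = v_e · ln(2.465) = 4150.0 × 0.9022 ≈ 3744.1 m/s.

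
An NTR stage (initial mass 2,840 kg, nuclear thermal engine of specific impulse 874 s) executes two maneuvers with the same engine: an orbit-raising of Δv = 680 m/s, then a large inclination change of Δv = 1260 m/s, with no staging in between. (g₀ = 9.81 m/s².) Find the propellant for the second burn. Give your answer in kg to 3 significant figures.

v_e = Isp · g₀ = 874 × 9.81 = 8573.9 m/s.
After the first burn: m = 2840 × exp(−680/8573.9) = 2840 × 0.92375 = 2,623.45 kg.
After the second burn: m = 2,623.45 × exp(−1260/8573.9) = 2,623.45 × 0.86333 = 2,264.9 kg.
Second-burn propellant = 2,623.45 − 2,264.9 = 358.55 kg.

propellant for the second burn ≈ 359 kg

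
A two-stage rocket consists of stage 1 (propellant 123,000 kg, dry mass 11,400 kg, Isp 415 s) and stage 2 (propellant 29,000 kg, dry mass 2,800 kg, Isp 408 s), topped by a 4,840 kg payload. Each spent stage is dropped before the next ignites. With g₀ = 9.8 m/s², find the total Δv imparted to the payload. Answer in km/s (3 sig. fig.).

Ignition mass of stage 1 = 123,000+11,400 + 29,000+2,800 + 4,840 = 171,040 kg.
Stage 1: m₀ = 171,040 kg, m_f = 171,040 − 123,000 = 48,040 kg; Δv = 415×9.8×ln(3.56) = 4067.0×1.2699 ≈ 5165 m/s.
Stage 2: m₀ = 36,640 kg, m_f = 36,640 − 29,000 = 7,640 kg; Δv = 408×9.8×ln(4.796) = 3998.4×1.5677 ≈ 6268 m/s.
Total Δv = 5165 + 6268 = 11433 m/s.

Δv ≈ 11.4 km/s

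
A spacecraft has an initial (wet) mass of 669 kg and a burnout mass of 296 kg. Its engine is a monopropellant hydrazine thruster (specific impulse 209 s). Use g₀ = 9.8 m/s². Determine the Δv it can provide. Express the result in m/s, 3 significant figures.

Δv ≈ 1670 m/s

v_e = Isp · g₀ = 209 × 9.8 = 2048.2 m/s.
Using Δv = v_e ln(m₀/m_f): Δv = v_e · ln(m₀/m_f) = 2048.2 × ln(2.26) = 2048.2 × 0.8154 ≈ 1670.2 m/s.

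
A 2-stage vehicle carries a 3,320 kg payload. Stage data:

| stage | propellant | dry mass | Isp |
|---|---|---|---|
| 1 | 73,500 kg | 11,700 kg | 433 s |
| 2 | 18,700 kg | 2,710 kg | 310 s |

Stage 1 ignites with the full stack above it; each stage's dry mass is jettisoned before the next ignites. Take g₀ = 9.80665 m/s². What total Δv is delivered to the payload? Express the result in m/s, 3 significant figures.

Ignition mass of stage 1 = 73,500+11,700 + 18,700+2,710 + 3,320 = 109,930 kg.
Stage 1: m₀ = 109,930 kg, m_f = 109,930 − 73,500 = 36,430 kg; Δv = 433×9.80665×ln(3.018) = 4246.3×1.1045 ≈ 4690 m/s.
Stage 2: m₀ = 24,730 kg, m_f = 24,730 − 18,700 = 6,030 kg; Δv = 310×9.80665×ln(4.101) = 3040.1×1.4113 ≈ 4290 m/s.
Total Δv = 4690 + 4290 = 8980 m/s.

Δv ≈ 8980 m/s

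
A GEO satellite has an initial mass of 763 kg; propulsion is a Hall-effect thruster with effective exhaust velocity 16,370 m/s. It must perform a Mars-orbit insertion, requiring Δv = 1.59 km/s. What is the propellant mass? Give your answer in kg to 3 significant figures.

m₀/m_f = exp(Δv / v_e) = exp(1590 / 16370.0) = exp(0.0971) = 1.1020.
m_f = 763 / 1.1020 = 692.377 kg, so propellant = m₀ − m_f = 763 − 692.377 = 70.623 kg.

propellant mass ≈ 70.6 kg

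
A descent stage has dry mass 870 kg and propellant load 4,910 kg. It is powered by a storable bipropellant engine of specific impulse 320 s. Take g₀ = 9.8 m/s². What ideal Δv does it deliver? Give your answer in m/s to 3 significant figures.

Δv ≈ 5940 m/s

v_e = Isp · g₀ = 320 × 9.8 = 3136.0 m/s.
m₀ = m_dry + m_prop = 870 + 4,910 = 5,780 kg.
Δv = v_e · ln(m₀/m_f) = 3136.0 × ln(6.644) = 3136.0 × 1.8937 ≈ 5938.5 m/s.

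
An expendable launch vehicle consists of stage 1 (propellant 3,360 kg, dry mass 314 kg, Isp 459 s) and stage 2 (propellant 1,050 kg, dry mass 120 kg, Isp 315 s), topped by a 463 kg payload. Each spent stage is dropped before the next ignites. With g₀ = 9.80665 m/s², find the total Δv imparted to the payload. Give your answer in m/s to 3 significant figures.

Δv ≈ 7700 m/s

Ignition mass of stage 1 = 3,360+314 + 1,050+120 + 463 = 5,307 kg.
Stage 1: m₀ = 5,307 kg, m_f = 5,307 − 3,360 = 1,947 kg; Δv = 459×9.80665×ln(2.726) = 4501.3×1.0027 ≈ 4514 m/s.
Stage 2: m₀ = 1,633 kg, m_f = 1,633 − 1,050 = 583 kg; Δv = 315×9.80665×ln(2.801) = 3089.1×1.0300 ≈ 3182 m/s.
Total Δv = 4514 + 3182 = 7696 m/s.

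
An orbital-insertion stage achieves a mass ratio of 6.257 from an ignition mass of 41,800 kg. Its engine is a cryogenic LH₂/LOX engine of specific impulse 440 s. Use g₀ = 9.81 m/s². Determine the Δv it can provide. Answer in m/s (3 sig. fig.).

Δv ≈ 7910 m/s

v_e = Isp · g₀ = 440 × 9.81 = 4316.4 m/s.
By the Tsiolkovsky rocket equation, Δv = v_e · ln(6.257) = 4316.4 × 1.8337 ≈ 7915.0 m/s.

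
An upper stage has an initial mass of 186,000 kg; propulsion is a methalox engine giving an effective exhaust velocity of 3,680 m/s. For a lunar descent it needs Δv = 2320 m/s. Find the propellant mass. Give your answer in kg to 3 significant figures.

Using Δv = v_e ln(m₀/m_f): m₀/m_f = exp(Δv / v_e) = exp(2320 / 3680.0) = exp(0.6304) = 1.8784.
m_f = 186,000 / 1.8784 = 99,020.4 kg, so propellant = m₀ − m_f = 186,000 − 99,020.4 = 86,979.6 kg.

propellant mass ≈ 87000 kg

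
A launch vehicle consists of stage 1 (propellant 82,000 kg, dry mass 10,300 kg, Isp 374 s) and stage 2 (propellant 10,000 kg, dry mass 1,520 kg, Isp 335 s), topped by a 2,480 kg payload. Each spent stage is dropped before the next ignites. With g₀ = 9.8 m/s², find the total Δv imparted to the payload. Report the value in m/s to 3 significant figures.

Δv ≈ 9520 m/s

Ignition mass of stage 1 = 82,000+10,300 + 10,000+1,520 + 2,480 = 106,300 kg.
Stage 1: m₀ = 106,300 kg, m_f = 106,300 − 82,000 = 24,300 kg; Δv = 374×9.8×ln(4.374) = 3665.2×1.4758 ≈ 5409 m/s.
Stage 2: m₀ = 14,000 kg, m_f = 14,000 − 10,000 = 4,000 kg; Δv = 335×9.8×ln(3.5) = 3283.0×1.2528 ≈ 4113 m/s.
Total Δv = 5409 + 4113 = 9522 m/s.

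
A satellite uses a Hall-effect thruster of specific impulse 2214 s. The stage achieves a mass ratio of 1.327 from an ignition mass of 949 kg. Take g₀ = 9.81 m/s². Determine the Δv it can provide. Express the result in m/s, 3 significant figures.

Δv ≈ 6140 m/s

v_e = Isp · g₀ = 2214 × 9.81 = 21719.3 m/s.
Using Δv = v_e ln(m₀/m_f): Δv = v_e · ln(1.327) = 21719.3 × 0.2829 ≈ 6144.9 m/s.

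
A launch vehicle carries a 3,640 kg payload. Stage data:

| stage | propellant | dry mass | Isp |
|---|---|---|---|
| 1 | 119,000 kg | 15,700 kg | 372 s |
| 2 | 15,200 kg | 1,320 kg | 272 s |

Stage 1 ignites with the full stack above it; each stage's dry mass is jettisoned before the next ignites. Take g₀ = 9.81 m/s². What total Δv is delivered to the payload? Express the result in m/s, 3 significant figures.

Ignition mass of stage 1 = 119,000+15,700 + 15,200+1,320 + 3,640 = 154,860 kg.
Stage 1: m₀ = 154,860 kg, m_f = 154,860 − 119,000 = 35,860 kg; Δv = 372×9.81×ln(4.318) = 3649.3×1.4629 ≈ 5339 m/s.
Stage 2: m₀ = 20,160 kg, m_f = 20,160 − 15,200 = 4,960 kg; Δv = 272×9.81×ln(4.065) = 2668.3×1.4023 ≈ 3742 m/s.
Total Δv = 5339 + 3742 = 9081 m/s.

Δv ≈ 9080 m/s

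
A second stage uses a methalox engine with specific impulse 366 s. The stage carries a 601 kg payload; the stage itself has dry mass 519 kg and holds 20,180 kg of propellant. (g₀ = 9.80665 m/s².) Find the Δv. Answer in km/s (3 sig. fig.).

v_e = Isp · g₀ = 366 × 9.80665 = 3589.2 m/s.
m₀ = payload + dry + propellant = 601 + 519 + 20,180 = 21,300 kg.
m_f = payload + dry = 601 + 519 = 1,120 kg.
By the Tsiolkovsky rocket equation, Δv = v_e · ln(m₀/m_f) = 3589.2 × ln(19.02) = 3589.2 × 2.9454 ≈ 10571.7 m/s.

Δv ≈ 10.6 km/s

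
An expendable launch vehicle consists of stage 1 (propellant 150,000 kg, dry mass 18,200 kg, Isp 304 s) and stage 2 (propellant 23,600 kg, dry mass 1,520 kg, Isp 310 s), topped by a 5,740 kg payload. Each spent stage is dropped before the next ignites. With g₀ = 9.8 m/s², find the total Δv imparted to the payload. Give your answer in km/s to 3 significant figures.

Ignition mass of stage 1 = 150,000+18,200 + 23,600+1,520 + 5,740 = 199,060 kg.
Stage 1: m₀ = 199,060 kg, m_f = 199,060 − 150,000 = 49,060 kg; Δv = 304×9.8×ln(4.057) = 2979.2×1.4006 ≈ 4173 m/s.
Stage 2: m₀ = 30,860 kg, m_f = 30,860 − 23,600 = 7,260 kg; Δv = 310×9.8×ln(4.251) = 3038.0×1.4471 ≈ 4396 m/s.
Total Δv = 4173 + 4396 = 8569 m/s.

Δv ≈ 8.57 km/s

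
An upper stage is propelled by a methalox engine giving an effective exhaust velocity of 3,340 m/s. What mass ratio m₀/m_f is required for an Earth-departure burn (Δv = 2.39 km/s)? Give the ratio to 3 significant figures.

Rocket equation: m₀/m_f = exp(Δv / v_e) = exp(2390 / 3340.0) = exp(0.7156) = 2.0453.

mass ratio ≈ 2.05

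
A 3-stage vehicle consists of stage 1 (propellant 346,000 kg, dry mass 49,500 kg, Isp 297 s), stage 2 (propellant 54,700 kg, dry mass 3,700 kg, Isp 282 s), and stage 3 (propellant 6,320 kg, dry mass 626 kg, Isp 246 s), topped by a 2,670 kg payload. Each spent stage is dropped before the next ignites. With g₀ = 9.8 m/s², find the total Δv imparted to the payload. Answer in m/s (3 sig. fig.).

Ignition mass of stage 1 = 346,000+49,500 + 54,700+3,700 + 6,320+626 + 2,670 = 463,516 kg.
Stage 1: m₀ = 463,516 kg, m_f = 463,516 − 346,000 = 117,516 kg; Δv = 297×9.8×ln(3.944) = 2910.6×1.3723 ≈ 3994 m/s.
Stage 2: m₀ = 68,016 kg, m_f = 68,016 − 54,700 = 13,316 kg; Δv = 282×9.8×ln(5.108) = 2763.6×1.6308 ≈ 4507 m/s.
Stage 3: m₀ = 9,616 kg, m_f = 9,616 − 6,320 = 3,296 kg; Δv = 246×9.8×ln(2.917) = 2410.8×1.0707 ≈ 2581 m/s.
Total Δv = 3994 + 4507 + 2581 = 11082 m/s.

Δv ≈ 11100 m/s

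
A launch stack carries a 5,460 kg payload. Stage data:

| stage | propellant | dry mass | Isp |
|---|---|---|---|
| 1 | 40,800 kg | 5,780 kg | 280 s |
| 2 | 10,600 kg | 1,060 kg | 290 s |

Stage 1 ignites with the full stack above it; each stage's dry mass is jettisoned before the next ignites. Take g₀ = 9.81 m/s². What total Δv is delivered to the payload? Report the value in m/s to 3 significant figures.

Ignition mass of stage 1 = 40,800+5,780 + 10,600+1,060 + 5,460 = 63,700 kg.
Stage 1: m₀ = 63,700 kg, m_f = 63,700 − 40,800 = 22,900 kg; Δv = 280×9.81×ln(2.782) = 2746.8×1.0230 ≈ 2810 m/s.
Stage 2: m₀ = 17,120 kg, m_f = 17,120 − 10,600 = 6,520 kg; Δv = 290×9.81×ln(2.626) = 2844.9×0.9654 ≈ 2746 m/s.
Total Δv = 2810 + 2746 = 5556 m/s.

Δv ≈ 5560 m/s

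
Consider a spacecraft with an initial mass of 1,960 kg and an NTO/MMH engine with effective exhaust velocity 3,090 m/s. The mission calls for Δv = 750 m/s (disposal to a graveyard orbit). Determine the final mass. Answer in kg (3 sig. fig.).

From the ideal rocket equation, m₀/m_f = exp(Δv / v_e) = exp(750 / 3090.0) = exp(0.2427) = 1.2747.
m_f = m₀ / 1.2747 = 1,960 / 1.2747 = 1,537.62 kg.

final mass ≈ 1540 kg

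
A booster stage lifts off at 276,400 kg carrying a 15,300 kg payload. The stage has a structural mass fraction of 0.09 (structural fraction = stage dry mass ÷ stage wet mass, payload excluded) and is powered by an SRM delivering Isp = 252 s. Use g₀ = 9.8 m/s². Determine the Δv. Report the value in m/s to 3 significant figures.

Stage wet mass = m₀ − payload = 276,400 − 15,300 = 261,100 kg.
Stage dry mass = ε × stage wet mass = 0.09 × 261,100 = 23,499 kg.
Burnout mass m_f = stage dry + payload = 23,499 + 15,300 = 38,799 kg.
v_e = Isp · g₀ = 252 × 9.8 = 2469.6 m/s.
Using Δv = v_e ln(m₀/m_f): Δv = v_e · ln(276,400/38,799) = 2469.6 × ln(7.124) = 2469.6 × 1.9635 ≈ 4849 m/s.

Δv ≈ 4850 m/s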